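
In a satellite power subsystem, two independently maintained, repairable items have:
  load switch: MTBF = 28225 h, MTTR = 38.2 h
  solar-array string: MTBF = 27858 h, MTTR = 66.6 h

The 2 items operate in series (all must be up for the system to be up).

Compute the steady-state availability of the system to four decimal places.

0.9963

A(load switch) = MTBF/(MTBF+MTTR) = 28225/(28225+38.2) = 0.998648
A(solar-array string) = MTBF/(MTBF+MTTR) = 27858/(27858+66.6) = 0.997615
Series availability: 0.998648 × 0.997615 = 0.9963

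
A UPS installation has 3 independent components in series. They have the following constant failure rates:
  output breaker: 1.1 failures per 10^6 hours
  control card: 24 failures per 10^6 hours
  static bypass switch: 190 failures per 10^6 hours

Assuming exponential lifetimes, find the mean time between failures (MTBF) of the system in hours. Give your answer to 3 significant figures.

4650

Series of exponential components: λ_sys = Σ λ_i
λ_sys = 0.0000011 + 0.000024 + 0.00019 = 2.1510e-04 /h
MTBF = 1 / λ_sys = 4650 h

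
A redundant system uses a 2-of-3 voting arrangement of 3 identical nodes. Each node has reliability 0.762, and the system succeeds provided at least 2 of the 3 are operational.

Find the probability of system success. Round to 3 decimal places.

R = Σ_{i=2}^{3} C(3,i) p^i (1−p)^{3−i} with p = 0.762
C(3,2)·0.762^2·0.238^1 = 0.41458
C(3,3)·0.762^3·0.238^0 = 0.44245
Sum = 0.857

0.857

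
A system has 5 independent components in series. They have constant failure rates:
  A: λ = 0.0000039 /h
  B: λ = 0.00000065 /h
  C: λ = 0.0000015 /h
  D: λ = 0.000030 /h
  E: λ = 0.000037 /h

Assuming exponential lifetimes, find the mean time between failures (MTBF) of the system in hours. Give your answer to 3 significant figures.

13700

Series of exponential components: λ_sys = Σ λ_i
λ_sys = 0.0000039 + 0.00000065 + 0.0000015 + 0.000030 + 0.000037 = 7.3050e-05 /h
MTBF = 1 / λ_sys = 13700 h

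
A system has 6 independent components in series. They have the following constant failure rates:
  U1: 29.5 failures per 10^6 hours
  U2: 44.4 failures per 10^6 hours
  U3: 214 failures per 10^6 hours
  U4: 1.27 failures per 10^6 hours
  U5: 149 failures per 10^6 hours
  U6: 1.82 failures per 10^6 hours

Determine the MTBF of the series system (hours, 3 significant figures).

2270

Series of exponential components: λ_sys = Σ λ_i
λ_sys = 0.0000295 + 0.0000444 + 0.000214 + 0.00000127 + 0.000149 + 0.00000182 = 4.3999e-04 /h
MTBF = 1 / λ_sys = 2270 h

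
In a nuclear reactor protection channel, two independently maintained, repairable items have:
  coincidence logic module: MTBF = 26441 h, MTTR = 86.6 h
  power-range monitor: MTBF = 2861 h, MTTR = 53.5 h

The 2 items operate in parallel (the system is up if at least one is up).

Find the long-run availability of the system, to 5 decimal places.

A(coincidence logic module) = MTBF/(MTBF+MTTR) = 26441/(26441+86.6) = 0.996735
A(power-range monitor) = MTBF/(MTBF+MTTR) = 2861/(2861+53.5) = 0.981644
Parallel availability: 1 − (1 − 0.996735)(1 − 0.981644) = 0.99994

0.99994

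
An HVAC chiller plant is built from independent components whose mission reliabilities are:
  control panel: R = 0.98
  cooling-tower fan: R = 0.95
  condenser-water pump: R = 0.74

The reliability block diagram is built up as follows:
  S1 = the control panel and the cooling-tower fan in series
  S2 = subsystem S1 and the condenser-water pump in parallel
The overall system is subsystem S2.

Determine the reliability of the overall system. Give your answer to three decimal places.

0.982

Series (control panel and cooling-tower fan): 0.98000 × 0.95000 = 0.93100
Parallel ([0.93100] and condenser-water pump): 1 − (1 − 0.93100)(1 − 0.74000) = 0.982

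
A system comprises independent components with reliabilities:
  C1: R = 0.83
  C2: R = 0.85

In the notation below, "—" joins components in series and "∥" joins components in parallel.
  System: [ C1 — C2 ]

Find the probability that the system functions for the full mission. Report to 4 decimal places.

Series (C1 and C2): 0.830000 × 0.850000 = 0.7055

0.7055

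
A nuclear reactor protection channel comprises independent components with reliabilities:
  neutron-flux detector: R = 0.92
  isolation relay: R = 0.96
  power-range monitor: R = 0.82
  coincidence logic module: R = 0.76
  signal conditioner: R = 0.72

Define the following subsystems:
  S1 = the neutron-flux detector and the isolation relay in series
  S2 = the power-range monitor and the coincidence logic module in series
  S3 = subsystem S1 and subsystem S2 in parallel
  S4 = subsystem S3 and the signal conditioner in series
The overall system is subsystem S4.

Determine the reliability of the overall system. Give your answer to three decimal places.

Series (neutron-flux detector and isolation relay): 0.92000 × 0.96000 = 0.88320
Series (power-range monitor and coincidence logic module): 0.82000 × 0.76000 = 0.62320
Parallel ([0.88320] and [0.62320]): 1 − (1 − 0.88320)(1 − 0.62320) = 0.95599
Series ([0.95599] and signal conditioner): 0.95599 × 0.72000 = 0.688

0.688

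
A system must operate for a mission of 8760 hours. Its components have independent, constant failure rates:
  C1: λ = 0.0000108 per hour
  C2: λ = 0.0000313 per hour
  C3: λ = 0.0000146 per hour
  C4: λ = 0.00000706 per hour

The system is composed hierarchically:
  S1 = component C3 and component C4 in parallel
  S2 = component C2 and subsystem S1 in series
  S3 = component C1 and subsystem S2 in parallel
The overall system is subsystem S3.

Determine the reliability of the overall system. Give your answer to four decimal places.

0.9779

R(C1) = exp(−0.0000108 × 8760) = 0.909729
R(C2) = exp(−0.0000313 × 8760) = 0.760189
R(C3) = exp(−0.0000146 × 8760) = 0.879945
R(C4) = exp(−0.00000706 × 8760) = 0.940028
Parallel (C3 and C4): 1 − (1 − 0.879945)(1 − 0.940028) = 0.992800
Series (C2 and [0.992800]): 0.760189 × 0.992800 = 0.754716
Parallel (C1 and [0.754716]): 1 − (1 − 0.909729)(1 − 0.754716) = 0.9779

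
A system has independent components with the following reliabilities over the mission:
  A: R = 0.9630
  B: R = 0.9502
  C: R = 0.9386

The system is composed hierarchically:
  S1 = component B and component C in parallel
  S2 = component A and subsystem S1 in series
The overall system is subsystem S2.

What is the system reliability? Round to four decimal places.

Parallel (B and C): 1 − (1 − 0.950200)(1 − 0.938600) = 0.996942
Series (A and [0.996942]): 0.963000 × 0.996942 = 0.9601

0.9601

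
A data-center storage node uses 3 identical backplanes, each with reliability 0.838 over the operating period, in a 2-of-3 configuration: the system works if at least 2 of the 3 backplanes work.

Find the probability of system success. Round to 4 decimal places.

R = Σ_{i=2}^{3} C(3,i) p^i (1−p)^{3−i} with p = 0.838
C(3,2)·0.838^2·0.162^1 = 0.341291
C(3,3)·0.838^3·0.162^0 = 0.588480
Sum = 0.9298

0.9298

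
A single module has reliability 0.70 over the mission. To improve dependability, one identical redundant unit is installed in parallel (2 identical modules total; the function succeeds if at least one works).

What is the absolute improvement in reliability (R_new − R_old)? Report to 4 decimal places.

R_before = 0.70
R_after = 1 − (1 − 0.70)^2 = 0.9100
ΔR = 0.9100 − 0.70 = 0.2100

0.2100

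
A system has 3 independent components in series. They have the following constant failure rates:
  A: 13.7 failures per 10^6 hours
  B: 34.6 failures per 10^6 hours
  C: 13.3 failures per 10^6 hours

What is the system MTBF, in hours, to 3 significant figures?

Series of exponential components: λ_sys = Σ λ_i
λ_sys = 0.0000137 + 0.0000346 + 0.0000133 = 6.1600e-05 /h
MTBF = 1 / λ_sys = 16200 h

16200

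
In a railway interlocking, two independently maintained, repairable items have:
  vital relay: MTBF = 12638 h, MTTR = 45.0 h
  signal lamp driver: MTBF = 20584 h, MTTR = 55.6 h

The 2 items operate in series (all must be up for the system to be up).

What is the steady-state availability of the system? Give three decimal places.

0.994

A(vital relay) = MTBF/(MTBF+MTTR) = 12638/(12638+45.0) = 0.996452
A(signal lamp driver) = MTBF/(MTBF+MTTR) = 20584/(20584+55.6) = 0.997306
Series availability: 0.996452 × 0.997306 = 0.994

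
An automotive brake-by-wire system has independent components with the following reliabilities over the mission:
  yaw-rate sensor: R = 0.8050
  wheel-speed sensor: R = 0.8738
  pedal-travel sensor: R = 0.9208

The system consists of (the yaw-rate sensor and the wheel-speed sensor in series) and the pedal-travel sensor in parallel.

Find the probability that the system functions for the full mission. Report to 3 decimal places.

Series (yaw-rate sensor and wheel-speed sensor): 0.80500 × 0.87380 = 0.70341
Parallel ([0.70341] and pedal-travel sensor): 1 − (1 − 0.70341)(1 − 0.92080) = 0.977

0.977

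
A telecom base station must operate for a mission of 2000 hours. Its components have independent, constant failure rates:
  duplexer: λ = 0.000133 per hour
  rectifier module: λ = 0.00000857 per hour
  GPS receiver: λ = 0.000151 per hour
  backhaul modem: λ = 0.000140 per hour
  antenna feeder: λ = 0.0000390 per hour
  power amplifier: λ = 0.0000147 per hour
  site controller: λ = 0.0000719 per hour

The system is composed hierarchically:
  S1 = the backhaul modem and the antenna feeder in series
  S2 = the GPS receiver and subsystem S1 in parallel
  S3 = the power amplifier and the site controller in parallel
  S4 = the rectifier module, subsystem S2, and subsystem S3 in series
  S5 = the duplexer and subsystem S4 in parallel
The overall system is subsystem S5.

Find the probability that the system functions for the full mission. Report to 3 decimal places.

R(duplexer) = exp(−0.000133 × 2000) = 0.76644
R(rectifier module) = exp(−0.00000857 × 2000) = 0.98301
R(GPS receiver) = exp(−0.000151 × 2000) = 0.73934
R(backhaul modem) = exp(−0.000140 × 2000) = 0.75578
R(antenna feeder) = exp(−0.0000390 × 2000) = 0.92496
R(power amplifier) = exp(−0.0000147 × 2000) = 0.97103
R(site controller) = exp(−0.0000719 × 2000) = 0.86606
Series (backhaul modem and antenna feeder): 0.75578 × 0.92496 = 0.69907
Parallel (GPS receiver and [0.69907]): 1 − (1 − 0.73934)(1 − 0.69907) = 0.92156
Parallel (power amplifier and site controller): 1 − (1 − 0.97103)(1 − 0.86606) = 0.99612
Series (rectifier module, [0.92156], and [0.99612]): 0.98301 × 0.92156 × 0.99612 = 0.90239
Parallel (duplexer and [0.90239]): 1 − (1 − 0.76644)(1 − 0.90239) = 0.977

0.977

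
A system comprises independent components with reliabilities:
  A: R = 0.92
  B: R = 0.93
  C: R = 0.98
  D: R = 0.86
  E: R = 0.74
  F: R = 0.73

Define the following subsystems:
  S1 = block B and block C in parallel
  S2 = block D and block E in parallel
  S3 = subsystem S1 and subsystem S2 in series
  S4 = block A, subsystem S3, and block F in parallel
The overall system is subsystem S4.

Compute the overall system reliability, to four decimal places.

0.9992

Parallel (B and C): 1 − (1 − 0.930000)(1 − 0.980000) = 0.998600
Parallel (D and E): 1 − (1 − 0.860000)(1 − 0.740000) = 0.963600
Series ([0.998600] and [0.963600]): 0.998600 × 0.963600 = 0.962251
Parallel (A, [0.962251], and F): 1 − (1 − 0.920000)(1 − 0.962251)(1 − 0.730000) = 0.9992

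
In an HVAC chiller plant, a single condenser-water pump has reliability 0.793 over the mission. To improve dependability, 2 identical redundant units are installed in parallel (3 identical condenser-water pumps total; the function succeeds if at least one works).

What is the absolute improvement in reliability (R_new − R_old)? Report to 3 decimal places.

0.198

R_before = 0.793
R_after = 1 − (1 − 0.793)^3 = 0.991
ΔR = 0.991 − 0.793 = 0.198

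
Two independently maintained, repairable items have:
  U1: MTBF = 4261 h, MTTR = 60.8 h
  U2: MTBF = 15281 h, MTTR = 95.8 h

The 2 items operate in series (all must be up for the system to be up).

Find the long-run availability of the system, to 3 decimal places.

A(U1) = MTBF/(MTBF+MTTR) = 4261/(4261+60.8) = 0.985932
A(U2) = MTBF/(MTBF+MTTR) = 15281/(15281+95.8) = 0.993770
Series availability: 0.985932 × 0.993770 = 0.980

0.980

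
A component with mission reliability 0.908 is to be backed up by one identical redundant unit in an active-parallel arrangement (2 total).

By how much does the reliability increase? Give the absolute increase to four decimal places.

0.0835

R_before = 0.908
R_after = 1 − (1 − 0.908)^2 = 0.9915
ΔR = 0.9915 − 0.908 = 0.0835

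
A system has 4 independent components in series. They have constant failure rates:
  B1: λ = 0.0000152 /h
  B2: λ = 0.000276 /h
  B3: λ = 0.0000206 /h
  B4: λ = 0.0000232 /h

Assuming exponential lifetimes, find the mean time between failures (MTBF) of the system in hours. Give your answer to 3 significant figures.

2990

Series of exponential components: λ_sys = Σ λ_i
λ_sys = 0.0000152 + 0.000276 + 0.0000206 + 0.0000232 = 3.3500e-04 /h
MTBF = 1 / λ_sys = 2990 h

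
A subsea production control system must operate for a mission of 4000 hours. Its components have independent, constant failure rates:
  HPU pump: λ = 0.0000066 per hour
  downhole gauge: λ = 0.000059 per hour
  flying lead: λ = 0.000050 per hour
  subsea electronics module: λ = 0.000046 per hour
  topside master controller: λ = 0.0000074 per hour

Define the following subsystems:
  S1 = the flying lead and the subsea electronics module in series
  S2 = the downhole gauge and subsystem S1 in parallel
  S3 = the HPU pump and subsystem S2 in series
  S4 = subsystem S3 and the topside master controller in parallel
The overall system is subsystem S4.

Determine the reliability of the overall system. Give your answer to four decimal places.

R(HPU pump) = exp(−0.0000066 × 4000) = 0.973945
R(downhole gauge) = exp(−0.000059 × 4000) = 0.789781
R(flying lead) = exp(−0.000050 × 4000) = 0.818731
R(subsea electronics module) = exp(−0.000046 × 4000) = 0.831936
R(topside master controller) = exp(−0.0000074 × 4000) = 0.970834
Series (flying lead and subsea electronics module): 0.818731 × 0.831936 = 0.681132
Parallel (downhole gauge and [0.681132]): 1 − (1 − 0.789781)(1 − 0.681132) = 0.932968
Series (HPU pump and [0.932968]): 0.973945 × 0.932968 = 0.908660
Parallel ([0.908660] and topside master controller): 1 − (1 − 0.908660)(1 − 0.970834) = 0.9973

0.9973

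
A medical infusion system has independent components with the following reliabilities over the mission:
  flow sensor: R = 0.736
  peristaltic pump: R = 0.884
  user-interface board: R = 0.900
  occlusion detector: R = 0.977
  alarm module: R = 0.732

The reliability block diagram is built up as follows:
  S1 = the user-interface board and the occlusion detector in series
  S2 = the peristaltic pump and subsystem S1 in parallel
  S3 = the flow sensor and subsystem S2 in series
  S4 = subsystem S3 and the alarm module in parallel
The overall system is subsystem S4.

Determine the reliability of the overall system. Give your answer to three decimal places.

0.926

Series (user-interface board and occlusion detector): 0.90000 × 0.97700 = 0.87930
Parallel (peristaltic pump and [0.87930]): 1 − (1 − 0.88400)(1 − 0.87930) = 0.98600
Series (flow sensor and [0.98600]): 0.73600 × 0.98600 = 0.72570
Parallel ([0.72570] and alarm module): 1 − (1 − 0.72570)(1 − 0.73200) = 0.926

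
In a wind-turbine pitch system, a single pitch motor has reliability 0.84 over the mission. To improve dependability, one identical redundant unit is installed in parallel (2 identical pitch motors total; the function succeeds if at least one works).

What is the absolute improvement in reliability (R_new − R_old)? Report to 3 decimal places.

R_before = 0.84
R_after = 1 − (1 − 0.84)^2 = 0.974
ΔR = 0.974 − 0.84 = 0.134

0.134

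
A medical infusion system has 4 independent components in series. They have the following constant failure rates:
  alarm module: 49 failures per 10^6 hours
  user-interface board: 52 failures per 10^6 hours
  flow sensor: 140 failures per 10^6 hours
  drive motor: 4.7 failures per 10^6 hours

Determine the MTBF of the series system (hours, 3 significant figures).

Series of exponential components: λ_sys = Σ λ_i
λ_sys = 0.000049 + 0.000052 + 0.00014 + 0.0000047 = 2.4570e-04 /h
MTBF = 1 / λ_sys = 4070 h

4070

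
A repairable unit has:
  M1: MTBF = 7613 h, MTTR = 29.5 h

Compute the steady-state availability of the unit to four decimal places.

0.9961

A(M1) = MTBF/(MTBF+MTTR) = 7613/(7613+29.5) = 0.9961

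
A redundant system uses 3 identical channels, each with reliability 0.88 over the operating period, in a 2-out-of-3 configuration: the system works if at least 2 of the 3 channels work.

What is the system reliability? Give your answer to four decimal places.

R = Σ_{i=2}^{3} C(3,i) p^i (1−p)^{3−i} with p = 0.88
C(3,2)·0.88^2·0.12^1 = 0.278784
C(3,3)·0.88^3·0.12^0 = 0.681472
Sum = 0.9603

0.9603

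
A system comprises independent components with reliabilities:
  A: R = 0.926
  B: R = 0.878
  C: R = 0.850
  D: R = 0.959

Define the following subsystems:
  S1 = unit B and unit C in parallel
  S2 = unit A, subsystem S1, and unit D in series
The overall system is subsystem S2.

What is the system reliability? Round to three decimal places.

Parallel (B and C): 1 − (1 − 0.87800)(1 − 0.85000) = 0.98170
Series (A, [0.98170], and D): 0.92600 × 0.98170 × 0.95900 = 0.872

0.872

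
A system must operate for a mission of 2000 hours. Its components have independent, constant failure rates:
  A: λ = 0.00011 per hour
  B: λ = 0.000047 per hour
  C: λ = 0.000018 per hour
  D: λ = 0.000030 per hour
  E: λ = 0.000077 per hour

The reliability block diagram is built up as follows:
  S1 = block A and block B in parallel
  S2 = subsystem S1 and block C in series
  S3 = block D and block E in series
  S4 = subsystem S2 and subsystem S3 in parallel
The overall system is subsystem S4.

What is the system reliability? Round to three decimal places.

0.990

R(A) = exp(−0.00011 × 2000) = 0.80252
R(B) = exp(−0.000047 × 2000) = 0.91028
R(C) = exp(−0.000018 × 2000) = 0.96464
R(D) = exp(−0.000030 × 2000) = 0.94176
R(E) = exp(−0.000077 × 2000) = 0.85727
Parallel (A and B): 1 − (1 − 0.80252)(1 − 0.91028) = 0.98228
Series ([0.98228] and C): 0.98228 × 0.96464 = 0.94755
Series (D and E): 0.94176 × 0.85727 = 0.80734
Parallel ([0.94755] and [0.80734]): 1 − (1 − 0.94755)(1 − 0.80734) = 0.990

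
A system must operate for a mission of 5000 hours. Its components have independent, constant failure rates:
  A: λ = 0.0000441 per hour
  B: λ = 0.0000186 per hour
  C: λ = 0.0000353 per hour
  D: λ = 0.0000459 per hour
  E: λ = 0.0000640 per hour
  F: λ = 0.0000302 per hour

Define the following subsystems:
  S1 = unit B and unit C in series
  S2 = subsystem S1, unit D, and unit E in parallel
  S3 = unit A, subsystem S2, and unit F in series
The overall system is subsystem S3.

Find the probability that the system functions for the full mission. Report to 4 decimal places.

R(A) = exp(−0.0000441 × 5000) = 0.802118
R(B) = exp(−0.0000186 × 5000) = 0.911194
R(C) = exp(−0.0000353 × 5000) = 0.838199
R(D) = exp(−0.0000459 × 5000) = 0.794931
R(E) = exp(−0.0000640 × 5000) = 0.726149
R(F) = exp(−0.0000302 × 5000) = 0.859848
Series (B and C): 0.911194 × 0.838199 = 0.763762
Parallel ([0.763762], D, and E): 1 − (1 − 0.763762)(1 − 0.794931)(1 − 0.726149) = 0.986733
Series (A, [0.986733], and F): 0.802118 × 0.986733 × 0.859848 = 0.6805

0.6805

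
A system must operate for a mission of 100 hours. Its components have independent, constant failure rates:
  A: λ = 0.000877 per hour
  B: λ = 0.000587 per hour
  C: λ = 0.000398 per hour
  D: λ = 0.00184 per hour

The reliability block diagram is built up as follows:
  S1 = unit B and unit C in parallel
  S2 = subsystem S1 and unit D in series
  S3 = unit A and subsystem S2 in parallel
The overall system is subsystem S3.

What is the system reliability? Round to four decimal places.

0.9857

R(A) = exp(−0.000877 × 100) = 0.916036
R(B) = exp(−0.000587 × 100) = 0.942990
R(C) = exp(−0.000398 × 100) = 0.960982
R(D) = exp(−0.00184 × 100) = 0.831936
Parallel (B and C): 1 − (1 − 0.942990)(1 − 0.960982) = 0.997776
Series ([0.997776] and D): 0.997776 × 0.831936 = 0.830086
Parallel (A and [0.830086]): 1 − (1 − 0.916036)(1 − 0.830086) = 0.9857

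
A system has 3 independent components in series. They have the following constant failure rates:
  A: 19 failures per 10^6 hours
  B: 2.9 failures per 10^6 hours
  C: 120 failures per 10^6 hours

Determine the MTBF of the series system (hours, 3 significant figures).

7050

Series of exponential components: λ_sys = Σ λ_i
λ_sys = 0.000019 + 0.0000029 + 0.00012 = 1.4190e-04 /h
MTBF = 1 / λ_sys = 7050 h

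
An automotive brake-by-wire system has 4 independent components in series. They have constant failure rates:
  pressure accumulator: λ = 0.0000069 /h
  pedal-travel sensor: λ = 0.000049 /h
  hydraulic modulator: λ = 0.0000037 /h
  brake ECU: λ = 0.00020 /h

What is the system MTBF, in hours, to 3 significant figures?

Series of exponential components: λ_sys = Σ λ_i
λ_sys = 0.0000069 + 0.000049 + 0.0000037 + 0.00020 = 2.5960e-04 /h
MTBF = 1 / λ_sys = 3850 h

3850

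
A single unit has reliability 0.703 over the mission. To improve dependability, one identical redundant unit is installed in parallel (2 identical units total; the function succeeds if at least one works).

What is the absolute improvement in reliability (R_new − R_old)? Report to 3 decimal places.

R_before = 0.703
R_after = 1 − (1 − 0.703)^2 = 0.912
ΔR = 0.912 − 0.703 = 0.209

0.209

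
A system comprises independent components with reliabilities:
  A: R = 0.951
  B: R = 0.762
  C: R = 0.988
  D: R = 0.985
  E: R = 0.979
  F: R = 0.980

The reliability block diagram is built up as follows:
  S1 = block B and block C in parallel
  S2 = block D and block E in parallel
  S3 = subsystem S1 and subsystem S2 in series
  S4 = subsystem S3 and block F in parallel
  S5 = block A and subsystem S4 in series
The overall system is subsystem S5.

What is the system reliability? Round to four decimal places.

Parallel (B and C): 1 − (1 − 0.762000)(1 − 0.988000) = 0.997144
Parallel (D and E): 1 − (1 − 0.985000)(1 − 0.979000) = 0.999685
Series ([0.997144] and [0.999685]): 0.997144 × 0.999685 = 0.996830
Parallel ([0.996830] and F): 1 − (1 − 0.996830)(1 − 0.980000) = 0.999937
Series (A and [0.999937]): 0.951000 × 0.999937 = 0.9509

0.9509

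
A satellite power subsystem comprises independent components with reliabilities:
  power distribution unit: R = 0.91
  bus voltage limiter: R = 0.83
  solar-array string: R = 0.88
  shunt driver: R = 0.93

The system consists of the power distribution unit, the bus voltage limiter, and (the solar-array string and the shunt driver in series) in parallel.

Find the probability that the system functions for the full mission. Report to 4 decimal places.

Series (solar-array string and shunt driver): 0.880000 × 0.930000 = 0.818400
Parallel (power distribution unit, bus voltage limiter, and [0.818400]): 1 − (1 − 0.910000)(1 − 0.830000)(1 − 0.818400) = 0.9972

0.9972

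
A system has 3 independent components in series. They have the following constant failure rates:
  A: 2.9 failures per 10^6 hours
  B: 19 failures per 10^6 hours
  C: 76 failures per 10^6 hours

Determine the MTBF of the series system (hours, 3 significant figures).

10200

Series of exponential components: λ_sys = Σ λ_i
λ_sys = 0.0000029 + 0.000019 + 0.000076 = 9.7900e-05 /h
MTBF = 1 / λ_sys = 10200 h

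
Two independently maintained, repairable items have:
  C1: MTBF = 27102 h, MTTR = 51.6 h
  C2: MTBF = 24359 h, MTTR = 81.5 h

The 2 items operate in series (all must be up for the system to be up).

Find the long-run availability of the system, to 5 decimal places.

0.99477

A(C1) = MTBF/(MTBF+MTTR) = 27102/(27102+51.6) = 0.998100
A(C2) = MTBF/(MTBF+MTTR) = 24359/(24359+81.5) = 0.996665
Series availability: 0.998100 × 0.996665 = 0.99477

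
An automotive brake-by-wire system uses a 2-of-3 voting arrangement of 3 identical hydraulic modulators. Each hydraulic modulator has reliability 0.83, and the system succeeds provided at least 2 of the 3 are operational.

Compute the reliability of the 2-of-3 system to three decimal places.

0.923

R = Σ_{i=2}^{3} C(3,i) p^i (1−p)^{3−i} with p = 0.83
C(3,2)·0.83^2·0.17^1 = 0.35134
C(3,3)·0.83^3·0.17^0 = 0.57179
Sum = 0.923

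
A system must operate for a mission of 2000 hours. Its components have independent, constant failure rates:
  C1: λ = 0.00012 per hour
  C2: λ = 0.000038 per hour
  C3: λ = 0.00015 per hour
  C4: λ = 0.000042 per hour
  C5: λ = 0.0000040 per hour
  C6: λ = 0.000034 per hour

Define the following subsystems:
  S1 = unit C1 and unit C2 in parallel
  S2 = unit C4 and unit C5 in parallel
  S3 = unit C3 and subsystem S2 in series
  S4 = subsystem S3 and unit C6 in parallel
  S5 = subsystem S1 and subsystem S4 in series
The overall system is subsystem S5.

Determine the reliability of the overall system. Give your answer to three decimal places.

0.968

R(C1) = exp(−0.00012 × 2000) = 0.78663
R(C2) = exp(−0.000038 × 2000) = 0.92682
R(C3) = exp(−0.00015 × 2000) = 0.74082
R(C4) = exp(−0.000042 × 2000) = 0.91943
R(C5) = exp(−0.0000040 × 2000) = 0.99203
R(C6) = exp(−0.000034 × 2000) = 0.93426
Parallel (C1 and C2): 1 − (1 − 0.78663)(1 − 0.92682) = 0.98439
Parallel (C4 and C5): 1 − (1 − 0.91943)(1 − 0.99203) = 0.99936
Series (C3 and [0.99936]): 0.74082 × 0.99936 = 0.74035
Parallel ([0.74035] and C6): 1 − (1 − 0.74035)(1 − 0.93426) = 0.98293
Series ([0.98439] and [0.98293]): 0.98439 × 0.98293 = 0.968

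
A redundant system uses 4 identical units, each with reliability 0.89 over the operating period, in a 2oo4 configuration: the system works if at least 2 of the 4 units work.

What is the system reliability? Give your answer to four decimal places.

0.9951

R = Σ_{i=2}^{4} C(4,i) p^i (1−p)^{4−i} with p = 0.89
C(4,2)·0.89^2·0.11^2 = 0.057506
C(4,3)·0.89^3·0.11^1 = 0.310186
C(4,4)·0.89^4·0.11^0 = 0.627422
Sum = 0.9951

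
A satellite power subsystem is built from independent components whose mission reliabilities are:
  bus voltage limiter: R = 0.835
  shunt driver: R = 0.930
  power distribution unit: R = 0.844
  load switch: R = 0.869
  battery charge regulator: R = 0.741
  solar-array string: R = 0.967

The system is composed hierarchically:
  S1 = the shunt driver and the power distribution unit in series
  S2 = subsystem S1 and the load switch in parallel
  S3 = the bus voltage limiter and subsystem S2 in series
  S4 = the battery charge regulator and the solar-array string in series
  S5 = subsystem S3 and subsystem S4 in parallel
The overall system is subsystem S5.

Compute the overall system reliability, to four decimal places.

Series (shunt driver and power distribution unit): 0.930000 × 0.844000 = 0.784920
Parallel ([0.784920] and load switch): 1 − (1 − 0.784920)(1 − 0.869000) = 0.971825
Series (bus voltage limiter and [0.971825]): 0.835000 × 0.971825 = 0.811474
Series (battery charge regulator and solar-array string): 0.741000 × 0.967000 = 0.716547
Parallel ([0.811474] and [0.716547]): 1 − (1 − 0.811474)(1 − 0.716547) = 0.9466

0.9466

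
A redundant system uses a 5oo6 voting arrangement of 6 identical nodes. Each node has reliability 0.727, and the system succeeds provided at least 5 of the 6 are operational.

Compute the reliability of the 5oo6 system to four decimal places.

R = Σ_{i=5}^{6} C(6,i) p^i (1−p)^{6−i} with p = 0.727
C(6,5)·0.727^5·0.273^1 = 0.332649
C(6,6)·0.727^6·0.273^0 = 0.147641
Sum = 0.4803

0.4803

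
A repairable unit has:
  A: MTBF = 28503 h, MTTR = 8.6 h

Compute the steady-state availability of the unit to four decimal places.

A(A) = MTBF/(MTBF+MTTR) = 28503/(28503+8.6) = 0.9997

0.9997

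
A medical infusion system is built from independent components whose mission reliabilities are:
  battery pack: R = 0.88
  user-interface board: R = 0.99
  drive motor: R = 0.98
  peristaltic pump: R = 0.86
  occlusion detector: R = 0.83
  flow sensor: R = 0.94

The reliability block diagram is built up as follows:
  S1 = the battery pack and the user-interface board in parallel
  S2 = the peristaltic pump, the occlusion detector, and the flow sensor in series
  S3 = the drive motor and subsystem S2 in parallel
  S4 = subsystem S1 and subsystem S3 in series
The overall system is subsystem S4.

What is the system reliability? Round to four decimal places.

0.9922

Parallel (battery pack and user-interface board): 1 − (1 − 0.880000)(1 − 0.990000) = 0.998800
Series (peristaltic pump, occlusion detector, and flow sensor): 0.860000 × 0.830000 × 0.940000 = 0.670972
Parallel (drive motor and [0.670972]): 1 − (1 − 0.980000)(1 − 0.670972) = 0.993419
Series ([0.998800] and [0.993419]): 0.998800 × 0.993419 = 0.9922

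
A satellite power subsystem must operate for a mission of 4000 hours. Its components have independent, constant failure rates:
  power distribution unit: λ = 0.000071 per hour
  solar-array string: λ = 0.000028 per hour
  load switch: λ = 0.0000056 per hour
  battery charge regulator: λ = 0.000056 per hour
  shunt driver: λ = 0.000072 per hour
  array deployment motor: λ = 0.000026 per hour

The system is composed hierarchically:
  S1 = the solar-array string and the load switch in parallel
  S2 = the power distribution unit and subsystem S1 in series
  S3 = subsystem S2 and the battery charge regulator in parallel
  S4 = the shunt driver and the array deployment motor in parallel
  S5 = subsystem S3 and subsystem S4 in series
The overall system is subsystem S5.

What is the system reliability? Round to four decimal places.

R(power distribution unit) = exp(−0.000071 × 4000) = 0.752767
R(solar-array string) = exp(−0.000028 × 4000) = 0.894044
R(load switch) = exp(−0.0000056 × 4000) = 0.977849
R(battery charge regulator) = exp(−0.000056 × 4000) = 0.799315
R(shunt driver) = exp(−0.000072 × 4000) = 0.749762
R(array deployment motor) = exp(−0.000026 × 4000) = 0.901225
Parallel (solar-array string and load switch): 1 − (1 − 0.894044)(1 − 0.977849) = 0.997653
Series (power distribution unit and [0.997653]): 0.752767 × 0.997653 = 0.751000
Parallel ([0.751000] and battery charge regulator): 1 − (1 − 0.751000)(1 − 0.799315) = 0.950029
Parallel (shunt driver and array deployment motor): 1 − (1 − 0.749762)(1 − 0.901225) = 0.975283
Series ([0.950029] and [0.975283]): 0.950029 × 0.975283 = 0.9265

0.9265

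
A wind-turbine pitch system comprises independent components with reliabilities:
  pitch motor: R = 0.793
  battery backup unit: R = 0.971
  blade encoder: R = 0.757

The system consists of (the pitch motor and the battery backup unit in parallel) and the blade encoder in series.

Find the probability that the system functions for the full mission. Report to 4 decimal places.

Parallel (pitch motor and battery backup unit): 1 − (1 − 0.793000)(1 − 0.971000) = 0.993997
Series ([0.993997] and blade encoder): 0.993997 × 0.757000 = 0.7525

0.7525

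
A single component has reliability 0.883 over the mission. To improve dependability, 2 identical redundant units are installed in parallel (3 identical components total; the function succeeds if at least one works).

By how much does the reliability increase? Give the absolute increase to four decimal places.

0.1154

R_before = 0.883
R_after = 1 − (1 − 0.883)^3 = 0.9984
ΔR = 0.9984 − 0.883 = 0.1154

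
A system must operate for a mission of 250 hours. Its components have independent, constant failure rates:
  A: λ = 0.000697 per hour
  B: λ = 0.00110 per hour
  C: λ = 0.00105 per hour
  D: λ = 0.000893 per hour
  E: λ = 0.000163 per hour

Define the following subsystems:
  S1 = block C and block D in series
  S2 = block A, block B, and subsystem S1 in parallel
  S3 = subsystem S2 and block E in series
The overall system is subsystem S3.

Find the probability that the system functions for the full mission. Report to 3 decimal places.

0.946

R(A) = exp(−0.000697 × 250) = 0.84009
R(B) = exp(−0.00110 × 250) = 0.75957
R(C) = exp(−0.00105 × 250) = 0.76913
R(D) = exp(−0.000893 × 250) = 0.79991
R(E) = exp(−0.000163 × 250) = 0.96007
Series (C and D): 0.76913 × 0.79991 = 0.61523
Parallel (A, B, and [0.61523]): 1 − (1 − 0.84009)(1 − 0.75957)(1 − 0.61523) = 0.98521
Series ([0.98521] and E): 0.98521 × 0.96007 = 0.946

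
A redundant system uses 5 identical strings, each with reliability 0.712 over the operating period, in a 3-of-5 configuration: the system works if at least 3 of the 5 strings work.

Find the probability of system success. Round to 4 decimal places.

0.8524

R = Σ_{i=3}^{5} C(5,i) p^i (1−p)^{5−i} with p = 0.712
C(5,3)·0.712^3·0.288^2 = 0.299381
C(5,4)·0.712^4·0.288^1 = 0.370069
C(5,5)·0.712^5·0.288^0 = 0.182978
Sum = 0.8524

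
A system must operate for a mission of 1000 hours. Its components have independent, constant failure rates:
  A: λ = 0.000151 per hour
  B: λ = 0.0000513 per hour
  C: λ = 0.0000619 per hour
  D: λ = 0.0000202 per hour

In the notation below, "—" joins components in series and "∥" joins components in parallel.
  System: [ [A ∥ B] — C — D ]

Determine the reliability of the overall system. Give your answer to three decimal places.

R(A) = exp(−0.000151 × 1000) = 0.85985
R(B) = exp(−0.0000513 × 1000) = 0.94999
R(C) = exp(−0.0000619 × 1000) = 0.93998
R(D) = exp(−0.0000202 × 1000) = 0.98000
Parallel (A and B): 1 − (1 − 0.85985)(1 − 0.94999) = 0.99299
Series ([0.99299], C, and D): 0.99299 × 0.93998 × 0.98000 = 0.915

0.915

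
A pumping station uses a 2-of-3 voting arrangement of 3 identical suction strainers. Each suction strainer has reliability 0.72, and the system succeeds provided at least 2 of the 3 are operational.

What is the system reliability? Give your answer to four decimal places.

0.8087

R = Σ_{i=2}^{3} C(3,i) p^i (1−p)^{3−i} with p = 0.72
C(3,2)·0.72^2·0.28^1 = 0.435456
C(3,3)·0.72^3·0.28^0 = 0.373248
Sum = 0.8087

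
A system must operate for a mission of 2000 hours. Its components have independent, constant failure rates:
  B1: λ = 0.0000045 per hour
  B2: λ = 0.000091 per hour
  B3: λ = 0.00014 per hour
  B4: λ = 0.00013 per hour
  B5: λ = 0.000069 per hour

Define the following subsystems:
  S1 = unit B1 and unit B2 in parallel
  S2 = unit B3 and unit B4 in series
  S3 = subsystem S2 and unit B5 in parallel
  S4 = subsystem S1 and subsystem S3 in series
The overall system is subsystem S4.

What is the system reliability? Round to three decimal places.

0.945

R(B1) = exp(−0.0000045 × 2000) = 0.99104
R(B2) = exp(−0.000091 × 2000) = 0.83360
R(B3) = exp(−0.00014 × 2000) = 0.75578
R(B4) = exp(−0.00013 × 2000) = 0.77105
R(B5) = exp(−0.000069 × 2000) = 0.87110
Parallel (B1 and B2): 1 − (1 − 0.99104)(1 − 0.83360) = 0.99851
Series (B3 and B4): 0.75578 × 0.77105 = 0.58274
Parallel ([0.58274] and B5): 1 − (1 − 0.58274)(1 − 0.87110) = 0.94622
Series ([0.99851] and [0.94622]): 0.99851 × 0.94622 = 0.945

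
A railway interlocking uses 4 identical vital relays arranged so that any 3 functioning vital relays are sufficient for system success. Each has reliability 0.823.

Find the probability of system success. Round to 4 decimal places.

0.8534

R = Σ_{i=3}^{4} C(4,i) p^i (1−p)^{4−i} with p = 0.823
C(4,3)·0.823^3·0.177^1 = 0.394669
C(4,4)·0.823^4·0.177^0 = 0.458775
Sum = 0.8534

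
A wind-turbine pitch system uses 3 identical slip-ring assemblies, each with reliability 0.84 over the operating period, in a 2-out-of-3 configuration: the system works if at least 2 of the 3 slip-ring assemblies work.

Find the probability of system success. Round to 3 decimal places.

R = Σ_{i=2}^{3} C(3,i) p^i (1−p)^{3−i} with p = 0.84
C(3,2)·0.84^2·0.16^1 = 0.33869
C(3,3)·0.84^3·0.16^0 = 0.59270
Sum = 0.931

0.931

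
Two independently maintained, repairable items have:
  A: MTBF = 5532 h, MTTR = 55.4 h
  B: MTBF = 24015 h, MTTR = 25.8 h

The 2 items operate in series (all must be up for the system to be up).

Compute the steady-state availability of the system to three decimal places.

0.989

A(A) = MTBF/(MTBF+MTTR) = 5532/(5532+55.4) = 0.990085
A(B) = MTBF/(MTBF+MTTR) = 24015/(24015+25.8) = 0.998927
Series availability: 0.990085 × 0.998927 = 0.989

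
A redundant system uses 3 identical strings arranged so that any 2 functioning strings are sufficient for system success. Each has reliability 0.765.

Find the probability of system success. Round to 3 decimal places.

0.860

R = Σ_{i=2}^{3} C(3,i) p^i (1−p)^{3−i} with p = 0.765
C(3,2)·0.765^2·0.235^1 = 0.41258
C(3,3)·0.765^3·0.235^0 = 0.44770
Sum = 0.860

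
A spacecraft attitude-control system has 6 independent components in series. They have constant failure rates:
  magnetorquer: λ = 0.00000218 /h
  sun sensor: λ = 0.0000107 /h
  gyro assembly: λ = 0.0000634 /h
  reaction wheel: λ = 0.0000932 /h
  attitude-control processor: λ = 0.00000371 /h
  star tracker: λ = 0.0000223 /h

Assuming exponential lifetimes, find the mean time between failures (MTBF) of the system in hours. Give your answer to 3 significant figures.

Series of exponential components: λ_sys = Σ λ_i
λ_sys = 0.00000218 + 0.0000107 + 0.0000634 + 0.0000932 + 0.00000371 + 0.0000223 = 1.9549e-04 /h
MTBF = 1 / λ_sys = 5120 h

5120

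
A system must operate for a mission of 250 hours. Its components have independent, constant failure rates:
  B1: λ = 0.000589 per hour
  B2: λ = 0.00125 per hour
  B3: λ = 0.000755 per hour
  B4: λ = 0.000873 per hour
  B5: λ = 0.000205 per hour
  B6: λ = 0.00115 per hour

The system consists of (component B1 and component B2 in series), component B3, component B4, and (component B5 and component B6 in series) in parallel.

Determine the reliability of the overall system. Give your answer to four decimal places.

0.9964

R(B1) = exp(−0.000589 × 250) = 0.863078
R(B2) = exp(−0.00125 × 250) = 0.731616
R(B3) = exp(−0.000755 × 250) = 0.827993
R(B4) = exp(−0.000873 × 250) = 0.803924
R(B5) = exp(−0.000205 × 250) = 0.950041
R(B6) = exp(−0.00115 × 250) = 0.750137
Series (B1 and B2): 0.863078 × 0.731616 = 0.631442
Series (B5 and B6): 0.950041 × 0.750137 = 0.712661
Parallel ([0.631442], B3, B4, and [0.712661]): 1 − (1 − 0.631442)(1 − 0.827993)(1 − 0.803924)(1 − 0.712661) = 0.9964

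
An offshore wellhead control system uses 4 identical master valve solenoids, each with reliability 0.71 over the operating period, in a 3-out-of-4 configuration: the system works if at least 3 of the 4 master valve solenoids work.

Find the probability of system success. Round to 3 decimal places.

R = Σ_{i=3}^{4} C(4,i) p^i (1−p)^{4−i} with p = 0.71
C(4,3)·0.71^3·0.29^1 = 0.41518
C(4,4)·0.71^4·0.29^0 = 0.25412
Sum = 0.669

0.669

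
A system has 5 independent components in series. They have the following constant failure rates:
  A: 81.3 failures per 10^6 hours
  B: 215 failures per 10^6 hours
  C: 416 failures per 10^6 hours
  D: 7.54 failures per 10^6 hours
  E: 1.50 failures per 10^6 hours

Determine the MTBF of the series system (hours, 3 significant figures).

1390

Series of exponential components: λ_sys = Σ λ_i
λ_sys = 0.0000813 + 0.000215 + 0.000416 + 0.00000754 + 0.00000150 = 7.2134e-04 /h
MTBF = 1 / λ_sys = 1390 h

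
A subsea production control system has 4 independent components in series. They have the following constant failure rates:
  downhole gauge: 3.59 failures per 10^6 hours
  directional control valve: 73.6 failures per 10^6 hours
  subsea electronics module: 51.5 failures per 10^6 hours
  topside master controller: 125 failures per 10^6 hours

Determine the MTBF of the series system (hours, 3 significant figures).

Series of exponential components: λ_sys = Σ λ_i
λ_sys = 0.00000359 + 0.0000736 + 0.0000515 + 0.000125 = 2.5369e-04 /h
MTBF = 1 / λ_sys = 3940 h

3940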